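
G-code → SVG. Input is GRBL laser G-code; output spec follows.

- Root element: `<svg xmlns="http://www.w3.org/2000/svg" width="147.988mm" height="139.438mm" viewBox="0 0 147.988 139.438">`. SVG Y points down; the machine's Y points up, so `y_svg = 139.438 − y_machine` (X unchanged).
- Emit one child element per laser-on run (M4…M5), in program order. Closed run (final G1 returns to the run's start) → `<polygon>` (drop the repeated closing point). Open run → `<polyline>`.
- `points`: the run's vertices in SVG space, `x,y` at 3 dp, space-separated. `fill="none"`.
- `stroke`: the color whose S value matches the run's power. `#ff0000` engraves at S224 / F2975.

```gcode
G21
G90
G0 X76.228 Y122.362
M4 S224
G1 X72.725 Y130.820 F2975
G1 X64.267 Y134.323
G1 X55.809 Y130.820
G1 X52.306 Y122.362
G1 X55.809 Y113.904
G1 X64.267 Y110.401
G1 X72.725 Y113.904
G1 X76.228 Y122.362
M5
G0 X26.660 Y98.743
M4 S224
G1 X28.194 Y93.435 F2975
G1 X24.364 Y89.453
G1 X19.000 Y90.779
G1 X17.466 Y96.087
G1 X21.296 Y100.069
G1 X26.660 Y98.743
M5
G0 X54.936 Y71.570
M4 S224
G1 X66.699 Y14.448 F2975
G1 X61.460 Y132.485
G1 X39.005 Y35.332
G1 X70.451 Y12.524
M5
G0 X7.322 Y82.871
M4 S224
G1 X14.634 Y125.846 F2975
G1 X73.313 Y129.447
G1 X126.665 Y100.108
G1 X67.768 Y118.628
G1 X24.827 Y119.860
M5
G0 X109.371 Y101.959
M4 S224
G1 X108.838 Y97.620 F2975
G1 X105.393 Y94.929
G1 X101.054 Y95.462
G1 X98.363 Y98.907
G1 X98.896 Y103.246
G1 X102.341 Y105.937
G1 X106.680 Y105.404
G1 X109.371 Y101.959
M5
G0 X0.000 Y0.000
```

<svg xmlns="http://www.w3.org/2000/svg" width="147.988mm" height="139.438mm" viewBox="0 0 147.988 139.438">
  <polygon points="76.228,17.076 72.725,8.618 64.267,5.115 55.809,8.618 52.306,17.076 55.809,25.534 64.267,29.037 72.725,25.534" fill="none" stroke="#ff0000"/>
  <polygon points="26.660,40.695 28.194,46.003 24.364,49.985 19.000,48.659 17.466,43.351 21.296,39.369" fill="none" stroke="#ff0000"/>
  <polyline points="54.936,67.868 66.699,124.990 61.460,6.953 39.005,104.106 70.451,126.914" fill="none" stroke="#ff0000"/>
  <polyline points="7.322,56.567 14.634,13.592 73.313,9.991 126.665,39.330 67.768,20.810 24.827,19.578" fill="none" stroke="#ff0000"/>
  <polygon points="109.371,37.479 108.838,41.818 105.393,44.509 101.054,43.976 98.363,40.531 98.896,36.192 102.341,33.501 106.680,34.034" fill="none" stroke="#ff0000"/>
</svg>

y_svg = 139.438 − y_m. Every run uses S224, so all elements get stroke `#ff0000` (engrave).

[1] closed run; points: 76.228,17.076 72.725,8.618 64.267,5.115 55.809,8.618 52.306,17.076 55.809,25.534 64.267,29.037 72.725,25.534

[2] closed run; points: 26.660,40.695 28.194,46.003 24.364,49.985 19.000,48.659 17.466,43.351 21.296,39.369

[3] open run; points: 54.936,67.868 66.699,124.990 61.460,6.953 39.005,104.106 70.451,126.914

[4] open run; points: 7.322,56.567 14.634,13.592 73.313,9.991 126.665,39.330 67.768,20.810 24.827,19.578

[5] closed run; points: 109.371,37.479 108.838,41.818 105.393,44.509 101.054,43.976 98.363,40.531 98.896,36.192 102.341,33.501 106.680,34.034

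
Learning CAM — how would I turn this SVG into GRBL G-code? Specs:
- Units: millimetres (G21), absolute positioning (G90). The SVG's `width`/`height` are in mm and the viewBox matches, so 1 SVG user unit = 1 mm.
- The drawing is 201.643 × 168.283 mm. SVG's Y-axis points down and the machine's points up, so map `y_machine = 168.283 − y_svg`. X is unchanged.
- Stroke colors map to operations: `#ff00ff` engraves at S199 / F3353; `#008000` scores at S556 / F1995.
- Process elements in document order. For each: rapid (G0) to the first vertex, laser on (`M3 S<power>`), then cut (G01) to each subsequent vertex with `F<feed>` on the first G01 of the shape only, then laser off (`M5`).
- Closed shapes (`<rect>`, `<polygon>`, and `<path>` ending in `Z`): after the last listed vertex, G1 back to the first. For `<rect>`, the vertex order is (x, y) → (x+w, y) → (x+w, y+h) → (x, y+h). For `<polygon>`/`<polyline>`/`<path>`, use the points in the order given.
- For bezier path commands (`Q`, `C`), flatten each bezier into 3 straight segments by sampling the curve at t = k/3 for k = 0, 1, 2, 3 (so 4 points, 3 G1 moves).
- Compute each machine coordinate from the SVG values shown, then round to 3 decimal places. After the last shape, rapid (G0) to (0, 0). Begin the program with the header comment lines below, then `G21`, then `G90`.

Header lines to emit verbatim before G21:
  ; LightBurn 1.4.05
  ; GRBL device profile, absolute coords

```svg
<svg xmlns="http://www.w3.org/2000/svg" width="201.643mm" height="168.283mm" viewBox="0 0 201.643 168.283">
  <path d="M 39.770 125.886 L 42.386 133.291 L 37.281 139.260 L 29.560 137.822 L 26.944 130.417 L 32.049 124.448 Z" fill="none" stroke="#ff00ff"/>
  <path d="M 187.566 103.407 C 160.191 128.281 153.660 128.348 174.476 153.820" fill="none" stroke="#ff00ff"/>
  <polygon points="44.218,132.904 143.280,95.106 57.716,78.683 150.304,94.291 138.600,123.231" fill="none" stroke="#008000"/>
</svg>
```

viewBox `0 0 201.643 168.283` with mm width/height → 1 unit = 1 mm. Flip: y_m = 168.283 − y_svg.

**Shape 1** — `<path>` regular polygon, stroke `#ff00ff` → engrave (S199, F3353). Machine vertices: (39.770,42.397) → (42.386,34.992) → (37.281,29.023) → (29.560,30.461) → (26.944,37.866) → (32.049,43.835) → (39.770,42.397). Closed: final G1 returns to the first vertex.

**Shape 2** — `<path>` cubic bezier, stroke `#ff00ff` → engrave (S199, F3353). Control points (SVG): P0=(187.566,103.407), P1=(160.191,128.281), P2=(153.660,128.348), P3=(174.476,153.820); sampled at t=k/3. Machine vertices: (187.566,64.876) → (167.380,46.411) → (162.535,33.326) → (174.476,14.463). Open path.

**Shape 3** — `<polygon>` closed polygon, stroke `#008000` → score (S556, F1995). Machine vertices: (44.218,35.379) → (143.280,73.177) → (57.716,89.600) → (150.304,73.992) → (138.600,45.052) → (44.218,35.379). Closed: final G1 returns to the first vertex.

; LightBurn 1.4.05
; GRBL device profile, absolute coords
G21
G90
G0 X39.770 Y42.397
M3 S199
G01 X42.386 Y34.992 F3353
G01 X37.281 Y29.023
G01 X29.560 Y30.461
G01 X26.944 Y37.866
G01 X32.049 Y43.835
G01 X39.770 Y42.397
M5
G0 X187.566 Y64.876
M3 S199
G01 X167.380 Y46.411 F3353
G01 X162.535 Y33.326
G01 X174.476 Y14.463
M5
G0 X44.218 Y35.379
M3 S556
G01 X143.280 Y73.177 F1995
G01 X57.716 Y89.600
G01 X150.304 Y73.992
G01 X138.600 Y45.052
G01 X44.218 Y35.379
M5
G0 X0.000 Y0.000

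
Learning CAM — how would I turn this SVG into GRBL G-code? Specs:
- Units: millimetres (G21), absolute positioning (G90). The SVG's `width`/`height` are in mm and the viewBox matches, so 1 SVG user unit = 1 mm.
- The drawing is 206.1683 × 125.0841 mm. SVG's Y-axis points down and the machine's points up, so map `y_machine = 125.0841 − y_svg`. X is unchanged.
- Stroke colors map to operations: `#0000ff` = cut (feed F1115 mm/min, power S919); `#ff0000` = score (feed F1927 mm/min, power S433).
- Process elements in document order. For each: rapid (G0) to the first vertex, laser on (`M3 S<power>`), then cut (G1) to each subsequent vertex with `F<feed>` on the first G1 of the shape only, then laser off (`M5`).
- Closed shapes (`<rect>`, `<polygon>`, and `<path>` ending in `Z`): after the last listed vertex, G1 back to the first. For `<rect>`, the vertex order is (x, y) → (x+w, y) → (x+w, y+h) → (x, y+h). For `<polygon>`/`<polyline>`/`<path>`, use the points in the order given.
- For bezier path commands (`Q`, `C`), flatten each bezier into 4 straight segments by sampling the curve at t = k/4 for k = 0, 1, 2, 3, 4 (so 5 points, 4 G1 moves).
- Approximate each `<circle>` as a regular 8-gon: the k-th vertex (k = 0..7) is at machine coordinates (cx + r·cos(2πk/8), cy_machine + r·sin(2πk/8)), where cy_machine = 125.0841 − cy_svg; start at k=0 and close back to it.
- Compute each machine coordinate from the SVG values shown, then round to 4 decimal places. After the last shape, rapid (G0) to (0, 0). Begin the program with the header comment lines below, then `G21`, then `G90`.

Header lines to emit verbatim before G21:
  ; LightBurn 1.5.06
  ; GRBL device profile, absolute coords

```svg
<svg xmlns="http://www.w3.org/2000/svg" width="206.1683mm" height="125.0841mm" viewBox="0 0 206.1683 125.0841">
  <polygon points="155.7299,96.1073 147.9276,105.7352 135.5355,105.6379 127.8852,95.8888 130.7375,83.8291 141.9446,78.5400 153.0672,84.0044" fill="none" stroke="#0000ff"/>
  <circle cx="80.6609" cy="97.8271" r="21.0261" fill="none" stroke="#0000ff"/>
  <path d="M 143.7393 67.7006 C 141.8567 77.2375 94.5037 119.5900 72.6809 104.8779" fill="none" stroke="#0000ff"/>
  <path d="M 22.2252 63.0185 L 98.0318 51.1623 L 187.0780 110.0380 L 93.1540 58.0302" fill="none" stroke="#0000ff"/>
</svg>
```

; LightBurn 1.5.06
; GRBL device profile, absolute coords
G21
G90
G0 X155.7299 Y28.9768
M3 S919
G1 X147.9276 Y19.3489 F1115
G1 X135.5355 Y19.4462
G1 X127.8852 Y29.1953
G1 X130.7375 Y41.2550
G1 X141.9446 Y46.5441
G1 X153.0672 Y41.0797
G1 X155.7299 Y28.9768
M5
G0 X101.6870 Y27.2570
M3 S919
G1 X95.5286 Y42.1247 F1115
G1 X80.6609 Y48.2831
G1 X65.7932 Y42.1247
G1 X59.6348 Y27.2570
G1 X65.7932 Y12.3893
G1 X80.6609 Y6.2309
G1 X95.5286 Y12.3893
G1 X101.6870 Y27.2570
M5
G0 X143.7393 Y57.3835
M3 S919
G1 X134.9110 Y45.4823 F1115
G1 X115.6877 Y29.7015
G1 X92.7255 Y18.4674
G1 X72.6809 Y20.2062
M5
G0 X22.2252 Y62.0656
M3 S919
G1 X98.0318 Y73.9218 F1115
G1 X187.0780 Y15.0461
G1 X93.1540 Y67.0539
M5
G0 X0.0000 Y0.0000

viewBox `0 0 206.1683 125.0841` with mm width/height → 1 unit = 1 mm. Flip: y_m = 125.0841 − y_svg.

**Shape 1** — `<polygon>` regular polygon, stroke `#0000ff` → cut (S919, F1115). Machine vertices: (155.7299,28.9768) → (147.9276,19.3489) → (135.5355,19.4462) → (127.8852,29.1953) → (130.7375,41.2550) → (141.9446,46.5441) → (153.0672,41.0797) → (155.7299,28.9768). Closed: final G1 returns to the first vertex.

**Shape 2** — `<circle>` circle, stroke `#0000ff` → cut (S919, F1115). Machine vertices: (101.6870,27.2570) → (95.5286,42.1247) → (80.6609,48.2831) → (65.7932,42.1247) → (59.6348,27.2570) → (65.7932,12.3893) → (80.6609,6.2309) → (95.5286,12.3893) → (101.6870,27.2570). Closed: final G1 returns to the first vertex.

**Shape 3** — `<path>` cubic bezier, stroke `#0000ff` → cut (S919, F1115). Control points (SVG): P0=(143.7393,67.7006), P1=(141.8567,77.2375), P2=(94.5037,119.5900), P3=(72.6809,104.8779); sampled at t=k/4. Machine vertices: (143.7393,57.3835) → (134.9110,45.4823) → (115.6877,29.7015) → (92.7255,18.4674) → (72.6809,20.2062). Open path.

**Shape 4** — `<path>` open polyline, stroke `#0000ff` → cut (S919, F1115). Machine vertices: (22.2252,62.0656) → (98.0318,73.9218) → (187.0780,15.0461) → (93.1540,67.0539). Open path.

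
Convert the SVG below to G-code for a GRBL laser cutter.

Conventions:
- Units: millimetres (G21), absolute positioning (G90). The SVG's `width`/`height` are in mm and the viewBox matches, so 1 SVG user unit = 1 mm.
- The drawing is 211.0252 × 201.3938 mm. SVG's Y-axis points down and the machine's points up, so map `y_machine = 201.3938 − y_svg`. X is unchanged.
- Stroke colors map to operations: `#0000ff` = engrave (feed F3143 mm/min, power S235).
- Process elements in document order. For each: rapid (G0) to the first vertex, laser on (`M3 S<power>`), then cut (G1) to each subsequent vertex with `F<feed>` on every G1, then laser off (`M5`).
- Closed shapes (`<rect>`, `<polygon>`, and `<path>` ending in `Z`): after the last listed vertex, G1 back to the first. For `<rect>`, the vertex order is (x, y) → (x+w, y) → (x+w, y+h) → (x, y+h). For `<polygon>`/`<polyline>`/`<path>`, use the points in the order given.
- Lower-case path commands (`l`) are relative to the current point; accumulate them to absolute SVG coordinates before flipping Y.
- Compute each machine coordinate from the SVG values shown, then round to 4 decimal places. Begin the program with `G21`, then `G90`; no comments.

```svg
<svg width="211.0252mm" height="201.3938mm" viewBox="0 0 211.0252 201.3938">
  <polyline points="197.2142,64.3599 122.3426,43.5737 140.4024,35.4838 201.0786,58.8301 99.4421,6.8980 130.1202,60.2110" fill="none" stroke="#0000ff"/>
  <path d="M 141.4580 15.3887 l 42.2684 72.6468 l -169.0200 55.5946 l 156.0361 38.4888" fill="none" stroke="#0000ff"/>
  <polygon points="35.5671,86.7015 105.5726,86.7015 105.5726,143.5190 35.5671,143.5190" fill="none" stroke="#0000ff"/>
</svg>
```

G21
G90
G0 X197.2142 Y137.0339
M3 S235
G1 X122.3426 Y157.8201 F3143
G1 X140.4024 Y165.9100 F3143
G1 X201.0786 Y142.5637 F3143
G1 X99.4421 Y194.4958 F3143
G1 X130.1202 Y141.1828 F3143
M5
G0 X141.4580 Y186.0051
M3 S235
G1 X183.7264 Y113.3583 F3143
G1 X14.7064 Y57.7637 F3143
G1 X170.7425 Y19.2749 F3143
M5
G0 X35.5671 Y114.6923
M3 S235
G1 X105.5726 Y114.6923 F3143
G1 X105.5726 Y57.8748 F3143
G1 X35.5671 Y57.8748 F3143
G1 X35.5671 Y114.6923 F3143
M5

Since the viewBox matches the mm dimensions, user units are millimetres directly. The only transform is the Y-flip y_m = 201.3938 − y_svg.

Shape 1 is a open polyline drawn with `<polyline>`. Its stroke #0000ff means engrave at S235, F3143. After flipping Y the toolpath is (197.2142,137.0339) → (122.3426,157.8201) → (140.4024,165.9100) → (201.0786,142.5637) → (99.4421,194.4958) → (130.1202,141.1828).

Shape 2 is a open polyline drawn with `<path>`. Its stroke #0000ff means engrave at S235, F3143. After flipping Y the toolpath is (141.4580,186.0051) → (183.7264,113.3583) → (14.7064,57.7637) → (170.7425,19.2749).

Shape 3 is a rectangle drawn with `<polygon>`. Its stroke #0000ff means engrave at S235, F3143. After flipping Y the toolpath is (35.5671,114.6923) → (105.5726,114.6923) → (105.5726,57.8748) → (35.5671,57.8748) → (35.5671,114.6923), returning to the start.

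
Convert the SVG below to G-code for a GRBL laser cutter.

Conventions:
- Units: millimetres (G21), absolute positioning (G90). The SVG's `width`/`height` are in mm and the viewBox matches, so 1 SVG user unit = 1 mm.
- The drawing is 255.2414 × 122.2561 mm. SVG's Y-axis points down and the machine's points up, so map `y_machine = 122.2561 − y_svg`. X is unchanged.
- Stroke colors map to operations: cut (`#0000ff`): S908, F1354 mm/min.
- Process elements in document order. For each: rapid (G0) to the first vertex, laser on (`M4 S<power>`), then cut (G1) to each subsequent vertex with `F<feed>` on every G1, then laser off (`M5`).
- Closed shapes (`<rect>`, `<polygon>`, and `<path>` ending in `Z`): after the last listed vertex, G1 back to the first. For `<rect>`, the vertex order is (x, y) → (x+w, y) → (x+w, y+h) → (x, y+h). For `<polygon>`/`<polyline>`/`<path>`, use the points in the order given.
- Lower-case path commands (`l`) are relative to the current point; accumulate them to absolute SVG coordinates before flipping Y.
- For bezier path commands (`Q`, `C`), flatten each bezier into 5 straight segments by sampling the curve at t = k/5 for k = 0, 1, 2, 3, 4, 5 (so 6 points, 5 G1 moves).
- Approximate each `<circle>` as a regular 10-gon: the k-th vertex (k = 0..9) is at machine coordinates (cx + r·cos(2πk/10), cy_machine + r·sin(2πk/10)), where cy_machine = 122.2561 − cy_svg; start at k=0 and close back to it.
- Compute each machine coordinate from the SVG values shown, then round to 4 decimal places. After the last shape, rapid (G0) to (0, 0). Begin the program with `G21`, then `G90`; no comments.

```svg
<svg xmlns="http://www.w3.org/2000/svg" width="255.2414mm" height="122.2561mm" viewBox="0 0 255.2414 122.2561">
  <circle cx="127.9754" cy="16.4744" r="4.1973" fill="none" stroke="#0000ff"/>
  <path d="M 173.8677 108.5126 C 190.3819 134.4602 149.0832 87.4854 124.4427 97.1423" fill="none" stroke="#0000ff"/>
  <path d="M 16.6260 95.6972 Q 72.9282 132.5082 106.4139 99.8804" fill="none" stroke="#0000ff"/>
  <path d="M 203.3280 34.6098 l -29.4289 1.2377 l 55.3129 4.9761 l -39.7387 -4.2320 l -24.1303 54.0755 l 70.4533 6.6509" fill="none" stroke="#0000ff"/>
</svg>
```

1 u = 1 mm; y_m = 122.2561 − y.

[1] `<circle>` circle, #0000ff→cut S908 F1354: (132.1727,105.7817) → (131.3711,108.2488) → (129.2724,109.7736) → (126.6784,109.7736) → (124.5797,108.2488) → (123.7781,105.7817) → (124.5797,103.3146) → (126.6784,101.7898) → (129.2724,101.7898) → (131.3711,103.3146) → (132.1727,105.7817) (closed)

[2] `<path>` cubic bezier, #0000ff→cut S908 F1354: (173.8677,13.7435) → (177.4344,5.8892) → (170.7007,9.3177) → (157.2411,17.8103) → (140.6302,25.1486) → (124.4427,25.1138)

[3] `<path>` quadratic bezier, #0000ff→cut S908 F1354: (16.6260,26.5589) → (38.2342,14.6121) → (58.0171,8.2203) → (75.9747,7.3837) → (92.1070,12.1021) → (106.4139,22.3757)

[4] `<path>` open polyline, #0000ff→cut S908 F1354: (203.3280,87.6463) → (173.8991,86.4086) → (229.2120,81.4325) → (189.4733,85.6645) → (165.3430,31.5890) → (235.7963,24.9381)

G21
G90
G0 X132.1727 Y105.7817
M4 S908
G1 X131.3711 Y108.2488 F1354
G1 X129.2724 Y109.7736 F1354
G1 X126.6784 Y109.7736 F1354
G1 X124.5797 Y108.2488 F1354
G1 X123.7781 Y105.7817 F1354
G1 X124.5797 Y103.3146 F1354
G1 X126.6784 Y101.7898 F1354
G1 X129.2724 Y101.7898 F1354
G1 X131.3711 Y103.3146 F1354
G1 X132.1727 Y105.7817 F1354
M5
G0 X173.8677 Y13.7435
M4 S908
G1 X177.4344 Y5.8892 F1354
G1 X170.7007 Y9.3177 F1354
G1 X157.2411 Y17.8103 F1354
G1 X140.6302 Y25.1486 F1354
G1 X124.4427 Y25.1138 F1354
M5
G0 X16.6260 Y26.5589
M4 S908
G1 X38.2342 Y14.6121 F1354
G1 X58.0171 Y8.2203 F1354
G1 X75.9747 Y7.3837 F1354
G1 X92.1070 Y12.1021 F1354
G1 X106.4139 Y22.3757 F1354
M5
G0 X203.3280 Y87.6463
M4 S908
G1 X173.8991 Y86.4086 F1354
G1 X229.2120 Y81.4325 F1354
G1 X189.4733 Y85.6645 F1354
G1 X165.3430 Y31.5890 F1354
G1 X235.7963 Y24.9381 F1354
M5
G0 X0.0000 Y0.0000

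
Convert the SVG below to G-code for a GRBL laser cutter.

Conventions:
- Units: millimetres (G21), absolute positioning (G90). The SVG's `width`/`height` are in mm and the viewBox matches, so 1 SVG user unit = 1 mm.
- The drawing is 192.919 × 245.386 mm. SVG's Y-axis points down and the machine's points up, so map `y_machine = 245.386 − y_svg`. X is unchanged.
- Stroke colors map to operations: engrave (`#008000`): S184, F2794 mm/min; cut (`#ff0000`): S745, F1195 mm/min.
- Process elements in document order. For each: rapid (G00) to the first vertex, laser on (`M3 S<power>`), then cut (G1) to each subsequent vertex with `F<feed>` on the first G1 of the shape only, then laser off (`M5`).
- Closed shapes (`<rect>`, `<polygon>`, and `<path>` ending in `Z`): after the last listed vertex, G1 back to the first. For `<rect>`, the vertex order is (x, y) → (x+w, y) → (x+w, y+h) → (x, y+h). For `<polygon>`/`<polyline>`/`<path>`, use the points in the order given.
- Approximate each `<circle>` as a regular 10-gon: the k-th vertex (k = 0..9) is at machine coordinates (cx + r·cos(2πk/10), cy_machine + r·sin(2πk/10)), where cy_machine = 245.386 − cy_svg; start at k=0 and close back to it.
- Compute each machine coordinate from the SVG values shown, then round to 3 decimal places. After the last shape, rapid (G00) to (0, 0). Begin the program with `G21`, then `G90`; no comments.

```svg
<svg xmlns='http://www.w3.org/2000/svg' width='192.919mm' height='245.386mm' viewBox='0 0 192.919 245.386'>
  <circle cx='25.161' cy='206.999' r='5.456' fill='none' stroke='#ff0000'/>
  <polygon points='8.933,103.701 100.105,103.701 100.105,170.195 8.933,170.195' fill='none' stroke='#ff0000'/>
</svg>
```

G21
G90
G00 X30.617 Y38.387
M3 S745
G1 X29.575 Y41.594 F1195
G1 X26.847 Y43.576
G1 X23.475 Y43.576
G1 X20.747 Y41.594
G1 X19.705 Y38.387
G1 X20.747 Y35.180
G1 X23.475 Y33.198
G1 X26.847 Y33.198
G1 X29.575 Y35.180
G1 X30.617 Y38.387
M5
G00 X8.933 Y141.685
M3 S745
G1 X100.105 Y141.685 F1195
G1 X100.105 Y75.191
G1 X8.933 Y75.191
G1 X8.933 Y141.685
M5
G00 X0.000 Y0.000

viewBox `0 0 192.919 245.386` with mm width/height → 1 unit = 1 mm. Flip: y_m = 245.386 − y_svg.

**Shape 1** — `<circle>` circle, stroke `#ff0000` → cut (S745, F1195). Machine vertices: (30.617,38.387) → (29.575,41.594) → (26.847,43.576) → (23.475,43.576) → (20.747,41.594) → (19.705,38.387) → (20.747,35.180) → (23.475,33.198) → (26.847,33.198) → (29.575,35.180) → (30.617,38.387). Closed: final G1 returns to the first vertex.

**Shape 2** — `<polygon>` rectangle, stroke `#ff0000` → cut (S745, F1195). Machine vertices: (8.933,141.685) → (100.105,141.685) → (100.105,75.191) → (8.933,75.191) → (8.933,141.685). Closed: final G1 returns to the first vertex.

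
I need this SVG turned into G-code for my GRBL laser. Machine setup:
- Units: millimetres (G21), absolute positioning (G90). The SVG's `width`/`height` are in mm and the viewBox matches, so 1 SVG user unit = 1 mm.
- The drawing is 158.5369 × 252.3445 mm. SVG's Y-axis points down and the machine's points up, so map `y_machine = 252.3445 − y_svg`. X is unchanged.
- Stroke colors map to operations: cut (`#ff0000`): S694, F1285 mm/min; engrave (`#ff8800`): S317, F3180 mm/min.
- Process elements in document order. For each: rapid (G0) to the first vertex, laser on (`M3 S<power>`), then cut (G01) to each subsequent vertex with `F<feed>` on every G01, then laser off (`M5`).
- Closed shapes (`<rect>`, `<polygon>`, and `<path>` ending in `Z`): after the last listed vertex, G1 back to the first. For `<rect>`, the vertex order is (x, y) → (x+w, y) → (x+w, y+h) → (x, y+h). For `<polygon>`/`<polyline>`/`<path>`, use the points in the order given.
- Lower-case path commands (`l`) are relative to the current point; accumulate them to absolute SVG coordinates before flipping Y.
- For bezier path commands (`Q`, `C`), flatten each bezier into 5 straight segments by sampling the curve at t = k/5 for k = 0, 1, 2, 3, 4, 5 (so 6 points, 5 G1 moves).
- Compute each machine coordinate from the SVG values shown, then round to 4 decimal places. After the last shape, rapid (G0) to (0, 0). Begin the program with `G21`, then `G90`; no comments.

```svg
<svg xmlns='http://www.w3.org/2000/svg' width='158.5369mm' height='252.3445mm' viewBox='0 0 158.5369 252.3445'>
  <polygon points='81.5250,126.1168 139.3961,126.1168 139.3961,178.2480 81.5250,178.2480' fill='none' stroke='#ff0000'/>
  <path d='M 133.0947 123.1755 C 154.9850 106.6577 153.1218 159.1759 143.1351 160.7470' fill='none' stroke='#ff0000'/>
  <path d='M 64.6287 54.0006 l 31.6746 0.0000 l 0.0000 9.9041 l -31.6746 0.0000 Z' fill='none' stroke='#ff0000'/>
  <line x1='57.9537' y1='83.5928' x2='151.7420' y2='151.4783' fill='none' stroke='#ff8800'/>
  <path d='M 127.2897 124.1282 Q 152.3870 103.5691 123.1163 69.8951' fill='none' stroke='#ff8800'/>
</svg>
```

G21
G90
G0 X81.5250 Y126.2277
M3 S694
G01 X139.3961 Y126.2277 F1285
G01 X139.3961 Y74.0965 F1285
G01 X81.5250 Y74.0965 F1285
G01 X81.5250 Y126.2277 F1285
M5
G0 X133.0947 Y129.1690
M3 S694
G01 X143.5035 Y131.7552 F1285
G01 X148.9617 Y123.5320 F1285
G01 X150.2195 Y110.2585 F1285
G01 X148.0273 Y97.6939 F1285
G01 X143.1351 Y91.5975 F1285
M5
G0 X64.6287 Y198.3439
M3 S694
G01 X96.3033 Y198.3439 F1285
G01 X96.3033 Y188.4398 F1285
G01 X64.6287 Y188.4398 F1285
G01 X64.6287 Y198.3439 F1285
M5
G0 X57.9537 Y168.7517
M3 S317
G01 X151.7420 Y100.8662 F3180
M5
G0 X127.2897 Y128.2163
M3 S317
G01 X135.1539 Y136.9645 F3180
G01 X138.6687 Y146.7620 F3180
G01 X137.8340 Y157.6086 F3180
G01 X132.6499 Y169.5044 F3180
G01 X123.1163 Y182.4494 F3180
M5
G0 X0.0000 Y0.0000

viewBox `0 0 158.5369 252.3445` with mm width/height → 1 unit = 1 mm. Flip: y_m = 252.3445 − y_svg.

**Shape 1** — `<polygon>` rectangle, stroke `#ff0000` → cut (S694, F1285). Machine vertices: (81.5250,126.2277) → (139.3961,126.2277) → (139.3961,74.0965) → (81.5250,74.0965) → (81.5250,126.2277). Closed: final G1 returns to the first vertex.

**Shape 2** — `<path>` cubic bezier, stroke `#ff0000` → cut (S694, F1285). Control points (SVG): P0=(133.0947,123.1755), P1=(154.9850,106.6577), P2=(153.1218,159.1759), P3=(143.1351,160.7470); sampled at t=k/5. Machine vertices: (133.0947,129.1690) → (143.5035,131.7552) → (148.9617,123.5320) → (150.2195,110.2585) → (148.0273,97.6939) → (143.1351,91.5975). Open path.

**Shape 3** — `<path>` rectangle, stroke `#ff0000` → cut (S694, F1285). Machine vertices: (64.6287,198.3439) → (96.3033,198.3439) → (96.3033,188.4398) → (64.6287,188.4398) → (64.6287,198.3439). Closed: final G1 returns to the first vertex.

**Shape 4** — `<line>` line segment, stroke `#ff8800` → engrave (S317, F3180). Machine vertices: (57.9537,168.7517) → (151.7420,100.8662). Open path.

**Shape 5** — `<path>` quadratic bezier, stroke `#ff8800` → engrave (S317, F3180). Control points (SVG): P0=(127.2897,124.1282), P1=(152.3870,103.5691), P2=(123.1163,69.8951); sampled at t=k/5. Machine vertices: (127.2897,128.2163) → (135.1539,136.9645) → (138.6687,146.7620) → (137.8340,157.6086) → (132.6499,169.5044) → (123.1163,182.4494). Open path.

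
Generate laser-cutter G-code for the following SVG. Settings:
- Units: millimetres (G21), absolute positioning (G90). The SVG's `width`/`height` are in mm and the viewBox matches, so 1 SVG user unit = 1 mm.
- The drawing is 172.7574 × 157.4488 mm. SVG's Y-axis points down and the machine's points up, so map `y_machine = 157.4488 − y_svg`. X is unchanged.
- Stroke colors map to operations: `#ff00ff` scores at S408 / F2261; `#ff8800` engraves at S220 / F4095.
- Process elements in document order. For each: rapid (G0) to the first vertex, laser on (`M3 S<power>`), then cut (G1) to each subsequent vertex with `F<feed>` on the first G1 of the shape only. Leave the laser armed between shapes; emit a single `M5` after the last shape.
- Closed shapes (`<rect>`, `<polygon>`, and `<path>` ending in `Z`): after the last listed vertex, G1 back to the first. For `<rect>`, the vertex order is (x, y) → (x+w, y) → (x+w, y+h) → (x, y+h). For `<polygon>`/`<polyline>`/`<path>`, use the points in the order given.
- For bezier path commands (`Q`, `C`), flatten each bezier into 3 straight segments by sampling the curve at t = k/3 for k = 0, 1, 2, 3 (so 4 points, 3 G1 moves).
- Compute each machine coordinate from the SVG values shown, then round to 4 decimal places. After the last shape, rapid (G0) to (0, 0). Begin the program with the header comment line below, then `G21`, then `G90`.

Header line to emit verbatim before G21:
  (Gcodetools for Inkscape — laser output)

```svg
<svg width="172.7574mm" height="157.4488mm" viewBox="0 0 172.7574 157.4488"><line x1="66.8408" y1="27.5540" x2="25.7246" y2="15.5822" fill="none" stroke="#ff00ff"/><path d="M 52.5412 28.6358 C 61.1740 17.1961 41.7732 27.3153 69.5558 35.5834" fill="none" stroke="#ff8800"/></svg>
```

(Gcodetools for Inkscape — laser output)
G21
G90
G0 X66.8408 Y129.8948
M3 S408
G1 X25.7246 Y141.8666 F2261
G0 X52.5412 Y128.8130
M3 S220
G1 X54.6153 Y133.9334 F4095
G1 X54.7152 Y129.8835
G1 X69.5558 Y121.8654
M5
G0 X0.0000 Y0.0000

viewBox `0 0 172.7574 157.4488` with mm width/height → 1 unit = 1 mm. Flip: y_m = 157.4488 − y_svg.

**Shape 1** — `<line>` line segment, stroke `#ff00ff` → score (S408, F2261). Machine vertices: (66.8408,129.8948) → (25.7246,141.8666). Open path.

**Shape 2** — `<path>` cubic bezier, stroke `#ff8800` → engrave (S220, F4095). Control points (SVG): P0=(52.5412,28.6358), P1=(61.1740,17.1961), P2=(41.7732,27.3153), P3=(69.5558,35.5834); sampled at t=k/3. Machine vertices: (52.5412,128.8130) → (54.6153,133.9334) → (54.7152,129.8835) → (69.5558,121.8654). Open path.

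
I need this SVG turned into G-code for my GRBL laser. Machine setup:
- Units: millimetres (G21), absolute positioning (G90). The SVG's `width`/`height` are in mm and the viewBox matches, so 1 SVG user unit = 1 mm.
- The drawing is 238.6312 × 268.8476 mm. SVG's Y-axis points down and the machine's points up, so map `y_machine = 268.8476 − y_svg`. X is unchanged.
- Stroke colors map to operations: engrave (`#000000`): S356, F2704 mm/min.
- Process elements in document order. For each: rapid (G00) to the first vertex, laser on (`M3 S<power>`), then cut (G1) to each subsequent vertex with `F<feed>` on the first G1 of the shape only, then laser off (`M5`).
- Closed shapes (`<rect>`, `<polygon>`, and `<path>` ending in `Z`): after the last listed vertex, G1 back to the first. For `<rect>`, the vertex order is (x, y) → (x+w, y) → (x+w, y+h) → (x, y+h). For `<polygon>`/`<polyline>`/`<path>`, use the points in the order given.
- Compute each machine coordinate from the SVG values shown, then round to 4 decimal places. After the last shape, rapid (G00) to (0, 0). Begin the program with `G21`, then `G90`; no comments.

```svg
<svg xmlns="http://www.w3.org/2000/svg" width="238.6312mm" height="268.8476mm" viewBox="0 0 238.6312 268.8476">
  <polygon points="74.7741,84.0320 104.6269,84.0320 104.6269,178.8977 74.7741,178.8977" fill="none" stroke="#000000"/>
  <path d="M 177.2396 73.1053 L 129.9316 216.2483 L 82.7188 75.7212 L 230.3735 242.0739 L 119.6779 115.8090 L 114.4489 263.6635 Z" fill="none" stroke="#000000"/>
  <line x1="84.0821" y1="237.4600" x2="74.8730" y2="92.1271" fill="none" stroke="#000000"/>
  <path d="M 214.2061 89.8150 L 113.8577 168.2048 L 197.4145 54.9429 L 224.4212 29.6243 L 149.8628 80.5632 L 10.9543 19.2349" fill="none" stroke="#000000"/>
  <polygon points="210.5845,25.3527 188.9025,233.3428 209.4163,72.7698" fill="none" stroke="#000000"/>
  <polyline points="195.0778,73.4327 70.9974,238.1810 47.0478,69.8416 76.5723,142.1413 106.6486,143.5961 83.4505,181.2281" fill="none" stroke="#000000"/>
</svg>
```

G21
G90
G00 X74.7741 Y184.8156
M3 S356
G1 X104.6269 Y184.8156 F2704
G1 X104.6269 Y89.9499
G1 X74.7741 Y89.9499
G1 X74.7741 Y184.8156
M5
G00 X177.2396 Y195.7423
M3 S356
G1 X129.9316 Y52.5993 F2704
G1 X82.7188 Y193.1264
G1 X230.3735 Y26.7737
G1 X119.6779 Y153.0386
G1 X114.4489 Y5.1841
G1 X177.2396 Y195.7423
M5
G00 X84.0821 Y31.3876
M3 S356
G1 X74.8730 Y176.7205 F2704
M5
G00 X214.2061 Y179.0326
M3 S356
G1 X113.8577 Y100.6428 F2704
G1 X197.4145 Y213.9047
G1 X224.4212 Y239.2233
G1 X149.8628 Y188.2844
G1 X10.9543 Y249.6127
M5
G00 X210.5845 Y243.4949
M3 S356
G1 X188.9025 Y35.5048 F2704
G1 X209.4163 Y196.0778
G1 X210.5845 Y243.4949
M5
G00 X195.0778 Y195.4149
M3 S356
G1 X70.9974 Y30.6666 F2704
G1 X47.0478 Y199.0060
G1 X76.5723 Y126.7063
G1 X106.6486 Y125.2515
G1 X83.4505 Y87.6195
M5
G00 X0.0000 Y0.0000

viewBox `0 0 238.6312 268.8476` with mm width/height → 1 unit = 1 mm. Flip: y_m = 268.8476 − y_svg.

**Shape 1** — `<polygon>` rectangle, stroke `#000000` → engrave (S356, F2704). Machine vertices: (74.7741,184.8156) → (104.6269,184.8156) → (104.6269,89.9499) → (74.7741,89.9499) → (74.7741,184.8156). Closed: final G1 returns to the first vertex.

**Shape 2** — `<path>` closed polygon, stroke `#000000` → engrave (S356, F2704). Machine vertices: (177.2396,195.7423) → (129.9316,52.5993) → (82.7188,193.1264) → (230.3735,26.7737) → (119.6779,153.0386) → (114.4489,5.1841) → (177.2396,195.7423). Closed: final G1 returns to the first vertex.

**Shape 3** — `<line>` line segment, stroke `#000000` → engrave (S356, F2704). Machine vertices: (84.0821,31.3876) → (74.8730,176.7205). Open path.

**Shape 4** — `<path>` open polyline, stroke `#000000` → engrave (S356, F2704). Machine vertices: (214.2061,179.0326) → (113.8577,100.6428) → (197.4145,213.9047) → (224.4212,239.2233) → (149.8628,188.2844) → (10.9543,249.6127). Open path.

**Shape 5** — `<polygon>` closed polygon, stroke `#000000` → engrave (S356, F2704). Machine vertices: (210.5845,243.4949) → (188.9025,35.5048) → (209.4163,196.0778) → (210.5845,243.4949). Closed: final G1 returns to the first vertex.

**Shape 6** — `<polyline>` open polyline, stroke `#000000` → engrave (S356, F2704). Machine vertices: (195.0778,195.4149) → (70.9974,30.6666) → (47.0478,199.0060) → (76.5723,126.7063) → (106.6486,125.2515) → (83.4505,87.6195). Open path.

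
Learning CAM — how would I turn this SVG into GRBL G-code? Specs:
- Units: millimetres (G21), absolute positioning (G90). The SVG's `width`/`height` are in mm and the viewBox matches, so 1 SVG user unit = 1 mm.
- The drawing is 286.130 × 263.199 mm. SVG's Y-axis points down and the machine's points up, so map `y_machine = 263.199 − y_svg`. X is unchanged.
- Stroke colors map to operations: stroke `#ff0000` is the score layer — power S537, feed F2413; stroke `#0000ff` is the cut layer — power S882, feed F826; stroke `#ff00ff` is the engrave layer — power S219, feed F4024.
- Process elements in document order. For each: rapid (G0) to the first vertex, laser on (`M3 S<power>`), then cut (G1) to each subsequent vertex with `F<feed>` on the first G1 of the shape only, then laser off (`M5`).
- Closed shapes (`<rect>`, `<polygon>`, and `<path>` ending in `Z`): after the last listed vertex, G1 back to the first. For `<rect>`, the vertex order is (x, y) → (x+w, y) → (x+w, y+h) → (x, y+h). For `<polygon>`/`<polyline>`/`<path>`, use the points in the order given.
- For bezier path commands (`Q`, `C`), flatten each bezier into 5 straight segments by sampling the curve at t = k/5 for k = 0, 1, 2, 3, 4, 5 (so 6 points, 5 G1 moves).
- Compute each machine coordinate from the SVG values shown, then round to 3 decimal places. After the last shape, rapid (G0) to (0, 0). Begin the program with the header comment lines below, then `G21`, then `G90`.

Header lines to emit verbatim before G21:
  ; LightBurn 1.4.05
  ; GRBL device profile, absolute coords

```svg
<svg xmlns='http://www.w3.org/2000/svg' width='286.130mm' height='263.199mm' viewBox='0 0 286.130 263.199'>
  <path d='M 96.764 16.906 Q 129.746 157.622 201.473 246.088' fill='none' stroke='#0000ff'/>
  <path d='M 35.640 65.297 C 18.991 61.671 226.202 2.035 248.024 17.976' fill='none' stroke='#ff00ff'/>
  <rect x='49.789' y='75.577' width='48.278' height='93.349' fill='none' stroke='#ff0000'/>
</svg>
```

; LightBurn 1.4.05
; GRBL device profile, absolute coords
G21
G90
G0 X96.764 Y246.293
M3 S882
G1 X111.507 Y192.097 F826
G1 X129.349 Y142.080
G1 X150.291 Y96.244
G1 X174.332 Y54.587
G1 X201.473 Y17.111
M5
G0 X35.640 Y197.902
M3 S219
G1 X49.240 Y205.746 F4024
G1 X96.922 Y220.716
G1 X159.043 Y236.497
G1 X215.958 Y246.771
G1 X248.024 Y245.223
M5
G0 X49.789 Y187.622
M3 S537
G1 X98.067 Y187.622 F2413
G1 X98.067 Y94.273
G1 X49.789 Y94.273
G1 X49.789 Y187.622
M5
G0 X0.000 Y0.000

viewBox `0 0 286.130 263.199` with mm width/height → 1 unit = 1 mm. Flip: y_m = 263.199 − y_svg.

**Shape 1** — `<path>` quadratic bezier, stroke `#0000ff` → cut (S882, F826). Control points (SVG): P0=(96.764,16.906), P1=(129.746,157.622), P2=(201.473,246.088); sampled at t=k/5. Machine vertices: (96.764,246.293) → (111.507,192.097) → (129.349,142.080) → (150.291,96.244) → (174.332,54.587) → (201.473,17.111). Open path.

**Shape 2** — `<path>` cubic bezier, stroke `#ff00ff` → engrave (S219, F4024). Control points (SVG): P0=(35.640,65.297), P1=(18.991,61.671), P2=(226.202,2.035), P3=(248.024,17.976); sampled at t=k/5. Machine vertices: (35.640,197.902) → (49.240,205.746) → (96.922,220.716) → (159.043,236.497) → (215.958,246.771) → (248.024,245.223). Open path.

**Shape 3** — `<rect>` rectangle, stroke `#ff0000` → score (S537, F2413). Machine vertices: (49.789,187.622) → (98.067,187.622) → (98.067,94.273) → (49.789,94.273) → (49.789,187.622). Closed: final G1 returns to the first vertex.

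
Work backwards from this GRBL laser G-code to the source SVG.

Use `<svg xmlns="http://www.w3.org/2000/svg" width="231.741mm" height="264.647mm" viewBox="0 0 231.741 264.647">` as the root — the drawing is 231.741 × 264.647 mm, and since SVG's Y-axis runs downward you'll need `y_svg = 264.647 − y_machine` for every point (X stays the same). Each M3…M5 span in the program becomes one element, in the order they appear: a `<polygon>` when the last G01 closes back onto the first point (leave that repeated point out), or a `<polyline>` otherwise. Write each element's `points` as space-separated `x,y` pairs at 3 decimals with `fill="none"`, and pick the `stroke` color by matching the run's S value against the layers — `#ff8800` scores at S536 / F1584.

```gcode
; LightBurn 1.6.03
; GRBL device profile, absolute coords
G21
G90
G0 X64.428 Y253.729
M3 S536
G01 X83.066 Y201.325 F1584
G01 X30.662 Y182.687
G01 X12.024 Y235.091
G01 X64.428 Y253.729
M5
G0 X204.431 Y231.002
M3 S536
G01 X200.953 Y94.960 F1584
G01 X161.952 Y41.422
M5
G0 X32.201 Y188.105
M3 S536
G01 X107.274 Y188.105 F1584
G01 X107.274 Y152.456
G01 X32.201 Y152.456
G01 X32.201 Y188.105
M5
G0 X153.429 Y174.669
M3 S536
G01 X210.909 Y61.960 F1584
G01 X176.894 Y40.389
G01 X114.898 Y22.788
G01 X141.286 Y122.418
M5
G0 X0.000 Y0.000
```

<svg xmlns="http://www.w3.org/2000/svg" width="231.741mm" height="264.647mm" viewBox="0 0 231.741 264.647">
  <polygon points="64.428,10.918 83.066,63.322 30.662,81.960 12.024,29.556" fill="none" stroke="#ff8800"/>
  <polyline points="204.431,33.645 200.953,169.687 161.952,223.225" fill="none" stroke="#ff8800"/>
  <polygon points="32.201,76.542 107.274,76.542 107.274,112.191 32.201,112.191" fill="none" stroke="#ff8800"/>
  <polyline points="153.429,89.978 210.909,202.687 176.894,224.258 114.898,241.859 141.286,142.229" fill="none" stroke="#ff8800"/>
</svg>

Machine Y-up, SVG Y-down with viewBox height 264.647, so y_svg = 264.647 − y_machine; X carries over. Every run uses S536, so all elements get stroke `#ff8800` (score).

Run 1: The run returns to its start, so emit a `<polygon>` with points (Y-flipped): 64.428,10.918 83.066,63.322 30.662,81.960 12.024,29.556.

Run 2: The run is open, so emit a `<polyline>` with points (Y-flipped): 204.431,33.645 200.953,169.687 161.952,223.225.

Run 3: The run returns to its start, so emit a `<polygon>` with points (Y-flipped): 32.201,76.542 107.274,76.542 107.274,112.191 32.201,112.191.

Run 4: The run is open, so emit a `<polyline>` with points (Y-flipped): 153.429,89.978 210.909,202.687 176.894,224.258 114.898,241.859 141.286,142.229.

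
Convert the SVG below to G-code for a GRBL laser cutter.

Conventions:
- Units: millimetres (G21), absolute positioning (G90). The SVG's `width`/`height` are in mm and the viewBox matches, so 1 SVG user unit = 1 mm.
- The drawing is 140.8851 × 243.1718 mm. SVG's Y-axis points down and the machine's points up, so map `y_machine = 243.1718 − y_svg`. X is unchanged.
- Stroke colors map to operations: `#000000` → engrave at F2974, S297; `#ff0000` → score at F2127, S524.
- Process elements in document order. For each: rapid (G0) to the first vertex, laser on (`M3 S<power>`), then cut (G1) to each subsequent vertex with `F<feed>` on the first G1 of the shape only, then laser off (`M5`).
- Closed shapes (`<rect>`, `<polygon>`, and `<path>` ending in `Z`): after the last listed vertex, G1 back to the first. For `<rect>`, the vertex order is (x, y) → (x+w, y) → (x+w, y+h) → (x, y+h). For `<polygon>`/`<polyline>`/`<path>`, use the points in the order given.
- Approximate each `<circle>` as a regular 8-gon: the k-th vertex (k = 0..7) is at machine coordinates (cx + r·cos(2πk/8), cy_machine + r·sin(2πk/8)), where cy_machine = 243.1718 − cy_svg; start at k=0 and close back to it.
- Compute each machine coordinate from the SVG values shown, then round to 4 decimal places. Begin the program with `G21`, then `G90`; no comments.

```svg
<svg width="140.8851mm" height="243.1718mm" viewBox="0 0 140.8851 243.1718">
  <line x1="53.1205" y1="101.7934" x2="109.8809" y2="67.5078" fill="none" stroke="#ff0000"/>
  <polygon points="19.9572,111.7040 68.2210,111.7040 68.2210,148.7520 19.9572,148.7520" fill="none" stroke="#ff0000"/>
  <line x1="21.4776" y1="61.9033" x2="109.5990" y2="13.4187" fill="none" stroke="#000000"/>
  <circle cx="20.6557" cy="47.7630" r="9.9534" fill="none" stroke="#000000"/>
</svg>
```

Since the viewBox matches the mm dimensions, user units are millimetres directly. The only transform is the Y-flip y_m = 243.1718 − y_svg.

Shape 1 is a line segment drawn with `<line>`. Its stroke #ff0000 means score at S524, F2127. After flipping Y the toolpath is (53.1205,141.3784) → (109.8809,175.6640).

Shape 2 is a rectangle drawn with `<polygon>`. Its stroke #ff0000 means score at S524, F2127. After flipping Y the toolpath is (19.9572,131.4678) → (68.2210,131.4678) → (68.2210,94.4198) → (19.9572,94.4198) → (19.9572,131.4678), returning to the start.

Shape 3 is a line segment drawn with `<line>`. Its stroke #000000 means engrave at S297, F2974. After flipping Y the toolpath is (21.4776,181.2685) → (109.5990,229.7531).

Shape 4 is a circle drawn with `<circle>`. Its stroke #000000 means engrave at S297, F2974. After flipping Y the toolpath is (30.6091,195.4088) → (27.6938,202.4469) → (20.6557,205.3622) → (13.6176,202.4469) → (10.7023,195.4088) → (13.6176,188.3707) → (20.6557,185.4554) → (27.6938,188.3707) → (30.6091,195.4088), returning to the start.

G21
G90
G0 X53.1205 Y141.3784
M3 S524
G1 X109.8809 Y175.6640 F2127
M5
G0 X19.9572 Y131.4678
M3 S524
G1 X68.2210 Y131.4678 F2127
G1 X68.2210 Y94.4198
G1 X19.9572 Y94.4198
G1 X19.9572 Y131.4678
M5
G0 X21.4776 Y181.2685
M3 S297
G1 X109.5990 Y229.7531 F2974
M5
G0 X30.6091 Y195.4088
M3 S297
G1 X27.6938 Y202.4469 F2974
G1 X20.6557 Y205.3622
G1 X13.6176 Y202.4469
G1 X10.7023 Y195.4088
G1 X13.6176 Y188.3707
G1 X20.6557 Y185.4554
G1 X27.6938 Y188.3707
G1 X30.6091 Y195.4088
M5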